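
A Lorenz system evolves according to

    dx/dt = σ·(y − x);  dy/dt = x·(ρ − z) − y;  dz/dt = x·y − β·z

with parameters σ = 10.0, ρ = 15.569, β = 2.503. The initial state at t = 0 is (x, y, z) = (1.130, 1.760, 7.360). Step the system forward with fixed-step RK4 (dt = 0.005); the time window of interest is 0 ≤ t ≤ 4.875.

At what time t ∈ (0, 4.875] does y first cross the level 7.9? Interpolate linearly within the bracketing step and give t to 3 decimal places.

t=0.000: state=(1.130, 1.760, 7.360)
step 1 (dt=0.005): k1=(6.300, 7.516, -16.433), k2=(6.330, 7.674, -16.281), k3=(6.334, 7.674, -16.282), k4=(6.367, 7.832, -16.129); state += dt/6·(k1+2k2+2k3+k4)
t=0.005: state=(1.162, 1.798, 7.279)
t=0.010: state=(1.194, 1.838, 7.199)
t=0.015: state=(1.226, 1.880, 7.120)
continuing one RK4 step at a time; state shown every 40 steps (Δt=0.2):
t=0.200: state=(3.213, 4.948, 5.579)
t=0.285: state=(5.076, 7.751, 6.533)
next step: t=0.290: state=(5.211, 7.942, 6.652) — y has crossed 7.9
linear interpolation between t=0.285 (7.75062) and t=0.290 (7.94226) → t≈0.289

t = 0.289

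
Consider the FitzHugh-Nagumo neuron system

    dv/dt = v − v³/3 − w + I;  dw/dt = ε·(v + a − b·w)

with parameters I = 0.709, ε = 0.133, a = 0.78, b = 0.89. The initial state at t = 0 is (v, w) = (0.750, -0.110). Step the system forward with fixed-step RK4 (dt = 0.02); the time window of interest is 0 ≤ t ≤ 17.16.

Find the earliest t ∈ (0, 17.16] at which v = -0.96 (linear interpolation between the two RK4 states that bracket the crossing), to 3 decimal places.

t = 12.081

t=0.000: state=(0.750, -0.110)
step 1 (dt=0.02): k1=(1.428, 0.217), k2=(1.432, 0.218), k3=(1.432, 0.218), k4=(1.436, 0.220); state += dt/6·(k1+2k2+2k3+k4)
t=0.020: state=(0.779, -0.106)
t=0.040: state=(0.807, -0.101)
t=0.060: state=(0.836, -0.097)
continuing one RK4 step at a time; state shown every 50 steps (Δt=1):
t=1.000: state=(1.806, 0.174)
t=2.000: state=(1.867, 0.488)
t=3.000: state=(1.763, 0.759)
t=4.000: state=(1.647, 0.986)
t=5.000: state=(1.526, 1.172)
t=6.000: state=(1.401, 1.323)
t=7.000: state=(1.266, 1.440)
t=8.000: state=(1.114, 1.527)
t=9.000: state=(0.929, 1.582)
t=10.000: state=(0.669, 1.605)
t=11.000: state=(0.204, 1.581)
t=12.000: state=(-0.846, 1.469)
t=12.080: state=(-0.958, 1.454)
next step: t=12.100: state=(-0.987, 1.450) — v has crossed -0.96
linear interpolation between t=12.080 (-0.95837) and t=12.100 (-0.98655) → t≈12.081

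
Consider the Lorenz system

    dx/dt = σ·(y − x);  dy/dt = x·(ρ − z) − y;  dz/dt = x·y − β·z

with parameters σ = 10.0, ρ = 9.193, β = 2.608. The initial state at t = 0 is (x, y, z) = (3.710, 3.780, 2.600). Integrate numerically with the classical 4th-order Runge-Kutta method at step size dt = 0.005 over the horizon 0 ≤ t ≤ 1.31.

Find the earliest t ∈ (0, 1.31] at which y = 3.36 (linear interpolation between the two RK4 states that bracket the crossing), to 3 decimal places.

t = 0.547

t=0.000: state=(3.710, 3.780, 2.600)
step 1 (dt=0.005): k1=(0.700, 20.680, 7.243), k2=(1.200, 20.573, 7.394), k3=(1.184, 20.580, 7.397), k4=(1.670, 20.479, 7.551); state += dt/6·(k1+2k2+2k3+k4)
t=0.005: state=(3.716, 3.883, 2.637)
t=0.010: state=(3.727, 3.985, 2.676)
t=0.015: state=(3.742, 4.086, 2.716)
continuing one RK4 step at a time; state shown every 10 steps (Δt=0.05):
t=0.050: state=(3.952, 4.778, 3.049)
t=0.100: state=(4.483, 5.738, 3.717)
t=0.150: state=(5.171, 6.636, 4.669)
t=0.200: state=(5.911, 7.367, 5.929)
t=0.250: state=(6.584, 7.773, 7.440)
t=0.300: state=(7.055, 7.707, 9.028)
t=0.350: state=(7.204, 7.132, 10.426)
t=0.400: state=(6.981, 6.174, 11.377)
t=0.450: state=(6.430, 5.079, 11.758)
t=0.500: state=(5.680, 4.082, 11.617)
t=0.545: state=(4.958, 3.383, 11.168)
next step: t=0.550: state=(4.880, 3.318, 11.105) — y has crossed 3.36
linear interpolation between t=0.545 (3.38269) and t=0.550 (3.31813) → t≈0.547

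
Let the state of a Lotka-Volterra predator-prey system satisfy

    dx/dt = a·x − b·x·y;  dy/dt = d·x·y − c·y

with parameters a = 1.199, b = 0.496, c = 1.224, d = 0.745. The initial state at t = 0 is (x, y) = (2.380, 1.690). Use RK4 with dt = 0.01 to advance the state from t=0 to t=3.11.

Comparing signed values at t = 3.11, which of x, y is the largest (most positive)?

largest component: y

t=0.000: state=(2.380, 1.690)
step 1 (dt=0.01): k1=(0.859, 0.928), k2=(0.855, 0.936), k3=(0.855, 0.936), k4=(0.851, 0.944); state += dt/6·(k1+2k2+2k3+k4)
t=0.010: state=(2.389, 1.699)
t=0.020: state=(2.397, 1.709)
t=0.030: state=(2.405, 1.719)
continuing one RK4 step at a time; state shown every 20 steps (Δt=0.2):
t=0.200: state=(2.532, 1.909)
t=0.400: state=(2.627, 2.196)
t=0.600: state=(2.640, 2.548)
t=0.800: state=(2.556, 2.942)
t=1.000: state=(2.379, 3.330)
t=1.200: state=(2.137, 3.651)
t=1.400: state=(1.870, 3.853)
t=1.600: state=(1.615, 3.910)
t=1.800: state=(1.397, 3.829)
t=2.000: state=(1.225, 3.642)
t=2.200: state=(1.098, 3.388)
t=2.400: state=(1.012, 3.102)
t=2.600: state=(0.959, 2.812)
t=2.800: state=(0.935, 2.534)
t=3.000: state=(0.936, 2.280)
t=3.110: state=(0.947, 2.152)
compare at T: x=0.947, y=2.152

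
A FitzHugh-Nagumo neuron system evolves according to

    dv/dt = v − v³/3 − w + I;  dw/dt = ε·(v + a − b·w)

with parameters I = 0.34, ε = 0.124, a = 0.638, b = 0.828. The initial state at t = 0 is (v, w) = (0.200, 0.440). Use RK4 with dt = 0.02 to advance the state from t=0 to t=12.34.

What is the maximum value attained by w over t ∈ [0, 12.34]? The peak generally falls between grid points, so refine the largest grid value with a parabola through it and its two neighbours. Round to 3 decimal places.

max w = 1.269

t=0.000: state=(0.200, 0.440)
step 1 (dt=0.02): k1=(0.097, 0.059), k2=(0.098, 0.059), k3=(0.098, 0.059), k4=(0.098, 0.059); state += dt/6·(k1+2k2+2k3+k4)
t=0.020: state=(0.202, 0.441)
t=0.040: state=(0.204, 0.442)
t=0.060: state=(0.206, 0.444)
continuing one RK4 step at a time; state shown every 25 steps (Δt=0.5):
t=0.500: state=(0.254, 0.470)
t=1.000: state=(0.319, 0.502)
t=1.500: state=(0.401, 0.538)
t=2.000: state=(0.502, 0.576)
t=2.500: state=(0.624, 0.620)
t=3.000: state=(0.762, 0.669)
t=3.500: state=(0.903, 0.725)
t=4.000: state=(1.027, 0.786)
t=4.500: state=(1.119, 0.850)
t=5.000: state=(1.169, 0.915)
t=5.500: state=(1.182, 0.979)
t=6.000: state=(1.164, 1.040)
t=6.500: state=(1.122, 1.096)
t=7.000: state=(1.060, 1.145)
t=7.500: state=(0.979, 1.188)
t=8.000: state=(0.877, 1.224)
t=8.500: state=(0.744, 1.250)
t=9.000: state=(0.566, 1.266)
t=9.500: state=(0.309, 1.268)
t=10.000: state=(-0.090, 1.251)
t=10.500: state=(-0.710, 1.203)
t=11.000: state=(-1.428, 1.116)
t=11.500: state=(-1.837, 0.998)
t=12.000: state=(-1.937, 0.872)
t=12.340: state=(-1.937, 0.788)
largest grid value and its neighbours: w(9.300)=1.26909, w(9.320)=1.26910, w(9.340)=1.26909
parabola through these three points peaks at t≈9.322 with w≈1.26910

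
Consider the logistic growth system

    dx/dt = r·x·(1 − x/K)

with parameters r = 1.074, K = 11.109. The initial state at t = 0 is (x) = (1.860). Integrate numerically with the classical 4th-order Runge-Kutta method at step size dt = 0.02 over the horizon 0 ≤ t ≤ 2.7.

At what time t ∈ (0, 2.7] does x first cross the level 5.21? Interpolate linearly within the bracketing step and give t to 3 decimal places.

t = 1.378

t=0.000: state=(1.860)
step 1 (dt=0.02): k1=(1.663), k2=(1.675), k3=(1.675), k4=(1.687); state += dt/6·(k1+2k2+2k3+k4)
t=0.020: state=(1.894)
t=0.040: state=(1.927)
t=0.060: state=(1.962)
continuing one RK4 step at a time; state shown every 5 steps (Δt=0.1):
t=0.100: state=(2.032)
t=0.200: state=(2.217)
t=0.300: state=(2.413)
t=0.400: state=(2.623)
t=0.500: state=(2.844)
t=0.600: state=(3.077)
t=0.700: state=(3.321)
t=0.800: state=(3.577)
t=0.900: state=(3.842)
t=1.000: state=(4.116)
t=1.100: state=(4.398)
t=1.200: state=(4.686)
t=1.300: state=(4.980)
t=1.360: state=(5.157)
next step: t=1.380: state=(5.217) — x has crossed 5.21
linear interpolation between t=1.360 (5.15720) and t=1.380 (5.21660) → t≈1.378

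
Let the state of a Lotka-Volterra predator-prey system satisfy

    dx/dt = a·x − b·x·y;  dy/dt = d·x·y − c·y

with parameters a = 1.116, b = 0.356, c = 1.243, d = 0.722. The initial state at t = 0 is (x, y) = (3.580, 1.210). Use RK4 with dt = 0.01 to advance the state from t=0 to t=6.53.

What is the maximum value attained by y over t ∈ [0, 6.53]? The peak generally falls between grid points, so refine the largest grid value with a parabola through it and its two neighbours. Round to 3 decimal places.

t=0.000: state=(3.580, 1.210)
step 1 (dt=0.01): k1=(2.453, 1.624), k2=(2.451, 1.645), k3=(2.451, 1.645), k4=(2.449, 1.667); state += dt/6·(k1+2k2+2k3+k4)
t=0.010: state=(3.605, 1.226)
t=0.020: state=(3.629, 1.243)
t=0.030: state=(3.653, 1.261)
continuing one RK4 step at a time; state shown every 25 steps (Δt=0.25):
t=0.250: state=(4.153, 1.785)
t=0.500: state=(4.484, 2.869)
t=0.750: state=(4.259, 4.679)
t=1.000: state=(3.364, 6.879)
t=1.250: state=(2.237, 8.346)
t=1.500: state=(1.388, 8.434)
t=1.750: state=(0.896, 7.562)
t=2.000: state=(0.637, 6.348)
t=2.250: state=(0.505, 5.151)
t=2.500: state=(0.443, 4.109)
t=2.750: state=(0.423, 3.255)
t=3.000: state=(0.431, 2.576)
t=3.250: state=(0.465, 2.046)
t=3.500: state=(0.522, 1.638)
t=3.750: state=(0.605, 1.329)
t=4.000: state=(0.718, 1.097)
t=4.250: state=(0.868, 0.927)
t=4.500: state=(1.062, 0.808)
t=4.750: state=(1.311, 0.733)
t=5.000: state=(1.627, 0.700)
t=5.250: state=(2.020, 0.712)
t=5.500: state=(2.500, 0.783)
t=5.750: state=(3.062, 0.947)
t=6.000: state=(3.672, 1.274)
t=6.250: state=(4.226, 1.909)
t=6.500: state=(4.493, 3.094)
t=6.530: state=(4.491, 3.285)
largest grid value and its neighbours: y(1.380)=8.55316, y(1.390)=8.55366, y(1.400)=8.55212
parabola through these three points peaks at t≈1.387 with y≈8.55373

max y = 8.554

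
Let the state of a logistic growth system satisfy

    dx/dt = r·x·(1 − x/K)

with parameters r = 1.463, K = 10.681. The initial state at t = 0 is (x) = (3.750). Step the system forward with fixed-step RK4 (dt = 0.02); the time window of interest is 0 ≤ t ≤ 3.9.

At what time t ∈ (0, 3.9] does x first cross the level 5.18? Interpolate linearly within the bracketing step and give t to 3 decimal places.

t=0.000: state=(3.750)
step 1 (dt=0.02): k1=(3.560), k2=(3.575), k3=(3.575), k4=(3.591); state += dt/6·(k1+2k2+2k3+k4)
t=0.020: state=(3.822)
t=0.040: state=(3.894)
t=0.060: state=(3.966)
continuing one RK4 step at a time; state shown every 10 steps (Δt=0.2):
t=0.200: state=(4.489)
t=0.360: state=(5.107)
next step: t=0.380: state=(5.185) — x has crossed 5.18
linear interpolation between t=0.360 (5.10682) and t=0.380 (5.18485) → t≈0.379

t = 0.379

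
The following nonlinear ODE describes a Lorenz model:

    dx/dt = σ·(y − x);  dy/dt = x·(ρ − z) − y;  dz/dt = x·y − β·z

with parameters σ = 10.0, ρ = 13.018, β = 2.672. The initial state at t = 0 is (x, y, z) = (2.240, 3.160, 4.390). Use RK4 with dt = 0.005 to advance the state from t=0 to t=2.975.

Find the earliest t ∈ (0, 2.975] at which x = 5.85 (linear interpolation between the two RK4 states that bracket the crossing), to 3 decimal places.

t = 0.209

t=0.000: state=(2.240, 3.160, 4.390)
step 1 (dt=0.005): k1=(9.200, 16.167, -4.652), k2=(9.374, 16.351, -4.456), k3=(9.374, 16.353, -4.455), k4=(9.549, 16.540, -4.257); state += dt/6·(k1+2k2+2k3+k4)
t=0.005: state=(2.287, 3.242, 4.368)
t=0.010: state=(2.335, 3.325, 4.347)
t=0.015: state=(2.386, 3.411, 4.329)
continuing one RK4 step at a time; state shown every 20 steps (Δt=0.1):
t=0.100: state=(3.527, 5.204, 4.418)
t=0.200: state=(5.621, 8.099, 6.090)
t=0.205: state=(5.746, 8.253, 6.240)
next step: t=0.210: state=(5.872, 8.406, 6.397) — x has crossed 5.85
linear interpolation between t=0.205 (5.74580) and t=0.210 (5.87183) → t≈0.209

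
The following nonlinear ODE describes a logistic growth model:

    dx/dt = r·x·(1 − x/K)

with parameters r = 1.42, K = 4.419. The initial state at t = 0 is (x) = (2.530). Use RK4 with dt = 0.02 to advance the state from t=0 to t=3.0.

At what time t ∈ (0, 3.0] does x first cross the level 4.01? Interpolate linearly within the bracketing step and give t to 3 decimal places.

t=0.000: state=(2.530)
step 1 (dt=0.02): k1=(1.536), k2=(1.532), k3=(1.533), k4=(1.529); state += dt/6·(k1+2k2+2k3+k4)
t=0.020: state=(2.561)
t=0.040: state=(2.591)
t=0.060: state=(2.622)
continuing one RK4 step at a time; state shown every 5 steps (Δt=0.1):
t=0.100: state=(2.682)
t=0.200: state=(2.829)
t=0.300: state=(2.970)
t=0.400: state=(3.105)
t=0.500: state=(3.232)
t=0.600: state=(3.352)
t=0.700: state=(3.462)
t=0.800: state=(3.564)
t=0.900: state=(3.658)
t=1.000: state=(3.743)
t=1.100: state=(3.821)
t=1.200: state=(3.890)
t=1.300: state=(3.953)
t=1.400: state=(4.009)
next step: t=1.420: state=(4.019) — x has crossed 4.01
linear interpolation between t=1.400 (4.00901) and t=1.420 (4.01945) → t≈1.402

t = 1.402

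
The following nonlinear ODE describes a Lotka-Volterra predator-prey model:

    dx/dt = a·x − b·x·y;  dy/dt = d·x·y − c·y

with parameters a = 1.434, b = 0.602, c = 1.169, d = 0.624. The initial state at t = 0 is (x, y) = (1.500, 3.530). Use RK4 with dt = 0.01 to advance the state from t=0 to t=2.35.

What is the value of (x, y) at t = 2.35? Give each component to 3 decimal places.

t=0.000: state=(1.500, 3.530)
step 1 (dt=0.01): k1=(-1.037, -0.822), k2=(-1.029, -0.833), k3=(-1.029, -0.833), k4=(-1.022, -0.843); state += dt/6·(k1+2k2+2k3+k4)
t=0.010: state=(1.490, 3.522)
t=0.020: state=(1.480, 3.513)
t=0.030: state=(1.470, 3.504)
continuing one RK4 step at a time; state shown every 10 steps (Δt=0.1):
t=0.100: state=(1.404, 3.438)
t=0.200: state=(1.321, 3.330)
t=0.300: state=(1.252, 3.210)
t=0.400: state=(1.196, 3.082)
t=0.500: state=(1.151, 2.951)
t=0.600: state=(1.117, 2.817)
t=0.700: state=(1.092, 2.685)
t=0.800: state=(1.077, 2.556)
t=0.900: state=(1.070, 2.432)
t=1.000: state=(1.070, 2.313)
t=1.100: state=(1.079, 2.200)
t=1.200: state=(1.094, 2.095)
t=1.300: state=(1.116, 1.997)
t=1.400: state=(1.146, 1.906)
t=1.500: state=(1.182, 1.823)
t=1.600: state=(1.225, 1.749)
t=1.700: state=(1.275, 1.682)
t=1.800: state=(1.333, 1.623)
t=1.900: state=(1.397, 1.572)
t=2.000: state=(1.469, 1.530)
t=2.100: state=(1.548, 1.495)
t=2.200: state=(1.634, 1.469)
t=2.300: state=(1.728, 1.452)
t=2.350: state=(1.777, 1.446)

(x, y) = (1.777, 1.446)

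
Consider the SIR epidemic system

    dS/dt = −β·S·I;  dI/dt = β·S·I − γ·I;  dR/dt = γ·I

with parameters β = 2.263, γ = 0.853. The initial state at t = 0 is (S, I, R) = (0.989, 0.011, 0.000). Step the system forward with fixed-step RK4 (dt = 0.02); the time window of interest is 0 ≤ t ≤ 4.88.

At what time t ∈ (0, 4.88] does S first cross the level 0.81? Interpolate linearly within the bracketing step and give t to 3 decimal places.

t=0.000: state=(0.989, 0.011, 0.000)
step 1 (dt=0.02): k1=(-0.025, 0.015, 0.009), k2=(-0.025, 0.015, 0.010), k3=(-0.025, 0.015, 0.010), k4=(-0.025, 0.016, 0.010); state += dt/6·(k1+2k2+2k3+k4)
t=0.020: state=(0.989, 0.011, 0.000)
t=0.040: state=(0.988, 0.012, 0.000)
t=0.060: state=(0.987, 0.012, 0.001)
continuing one RK4 step at a time; state shown every 10 steps (Δt=0.2):
t=0.200: state=(0.983, 0.014, 0.002)
t=0.400: state=(0.976, 0.019, 0.005)
t=0.600: state=(0.966, 0.025, 0.009)
t=0.800: state=(0.954, 0.032, 0.014)
t=1.000: state=(0.938, 0.042, 0.020)
t=1.200: state=(0.918, 0.054, 0.028)
t=1.400: state=(0.893, 0.068, 0.038)
t=1.600: state=(0.862, 0.086, 0.052)
t=1.800: state=(0.826, 0.106, 0.068)
t=1.860: state=(0.814, 0.113, 0.074)
next step: t=1.880: state=(0.810, 0.115, 0.075) — S has crossed 0.81
linear interpolation between t=1.860 (0.81371) and t=1.880 (0.80953) → t≈1.878

t = 1.878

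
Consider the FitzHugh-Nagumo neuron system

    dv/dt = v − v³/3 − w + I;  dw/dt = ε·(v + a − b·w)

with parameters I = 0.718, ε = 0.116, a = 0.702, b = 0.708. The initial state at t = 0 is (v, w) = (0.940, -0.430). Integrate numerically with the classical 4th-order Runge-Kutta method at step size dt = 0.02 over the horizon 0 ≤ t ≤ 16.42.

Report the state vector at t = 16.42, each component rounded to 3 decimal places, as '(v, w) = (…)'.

t=0.000: state=(0.940, -0.430)
step 1 (dt=0.02): k1=(1.811, 0.226), k2=(1.811, 0.228), k3=(1.811, 0.228), k4=(1.810, 0.230); state += dt/6·(k1+2k2+2k3+k4)
t=0.020: state=(0.976, -0.425)
t=0.040: state=(1.012, -0.421)
t=0.060: state=(1.048, -0.416)
continuing one RK4 step at a time; state shown every 50 steps (Δt=1):
t=1.000: state=(1.994, -0.136)
t=2.000: state=(1.987, 0.177)
t=3.000: state=(1.891, 0.457)
t=4.000: state=(1.788, 0.704)
t=5.000: state=(1.683, 0.920)
t=6.000: state=(1.573, 1.107)
t=7.000: state=(1.456, 1.266)
t=8.000: state=(1.329, 1.400)
t=9.000: state=(1.183, 1.507)
t=10.000: state=(1.005, 1.589)
t=11.000: state=(0.756, 1.641)
t=12.000: state=(0.318, 1.652)
t=13.000: state=(-0.696, 1.586)
t=14.000: state=(-1.836, 1.386)
t=15.000: state=(-1.933, 1.141)
t=16.000: state=(-1.859, 0.918)
t=16.420: state=(-1.824, 0.832)

(v, w) = (-1.824, 0.832)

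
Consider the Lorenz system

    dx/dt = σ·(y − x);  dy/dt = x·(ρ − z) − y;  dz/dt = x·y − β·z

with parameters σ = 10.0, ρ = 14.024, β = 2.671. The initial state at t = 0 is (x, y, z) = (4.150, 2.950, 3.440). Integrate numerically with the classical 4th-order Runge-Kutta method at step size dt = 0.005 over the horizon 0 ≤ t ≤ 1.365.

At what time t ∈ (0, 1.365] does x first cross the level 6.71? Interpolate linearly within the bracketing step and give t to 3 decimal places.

t = 0.175

t=0.000: state=(4.150, 2.950, 3.440)
step 1 (dt=0.005): k1=(-12.000, 40.974, 3.054), k2=(-10.676, 40.522, 3.367), k3=(-10.720, 40.555, 3.371), k4=(-9.436, 40.134, 3.682); state += dt/6·(k1+2k2+2k3+k4)
t=0.005: state=(4.096, 3.153, 3.457)
t=0.010: state=(4.055, 3.352, 3.477)
t=0.015: state=(4.026, 3.547, 3.500)
continuing one RK4 step at a time; state shown every 10 steps (Δt=0.05):
t=0.050: state=(4.092, 4.865, 3.755)
t=0.100: state=(4.796, 6.758, 4.491)
t=0.150: state=(5.991, 8.749, 5.894)
t=0.170: state=(6.565, 9.536, 6.706)
next step: t=0.175: state=(6.714, 9.727, 6.935) — x has crossed 6.71
linear interpolation between t=0.170 (6.56480) and t=0.175 (6.71442) → t≈0.175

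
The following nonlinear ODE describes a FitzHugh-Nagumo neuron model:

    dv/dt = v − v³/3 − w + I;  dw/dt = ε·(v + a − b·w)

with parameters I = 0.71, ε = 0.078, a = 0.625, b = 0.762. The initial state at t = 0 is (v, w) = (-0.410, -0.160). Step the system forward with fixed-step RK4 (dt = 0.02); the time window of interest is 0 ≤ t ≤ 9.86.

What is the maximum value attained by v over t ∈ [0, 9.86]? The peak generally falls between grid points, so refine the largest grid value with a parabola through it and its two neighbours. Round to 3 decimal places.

t=0.000: state=(-0.410, -0.160)
step 1 (dt=0.02): k1=(0.483, 0.026), k2=(0.487, 0.027), k3=(0.487, 0.027), k4=(0.491, 0.027); state += dt/6·(k1+2k2+2k3+k4)
t=0.020: state=(-0.400, -0.159)
t=0.040: state=(-0.390, -0.159)
t=0.060: state=(-0.380, -0.158)
continuing one RK4 step at a time; state shown every 25 steps (Δt=0.5):
t=0.500: state=(-0.110, -0.142)
t=1.000: state=(0.361, -0.109)
t=1.500: state=(1.034, -0.056)
t=2.000: state=(1.638, 0.022)
t=2.500: state=(1.892, 0.114)
t=3.000: state=(1.940, 0.209)
t=3.500: state=(1.926, 0.301)
t=4.000: state=(1.898, 0.390)
t=4.500: state=(1.866, 0.475)
t=5.000: state=(1.833, 0.556)
t=5.500: state=(1.800, 0.634)
t=6.000: state=(1.766, 0.708)
t=6.500: state=(1.732, 0.778)
t=7.000: state=(1.698, 0.845)
t=7.500: state=(1.663, 0.909)
t=8.000: state=(1.628, 0.970)
t=8.500: state=(1.593, 1.027)
t=9.000: state=(1.557, 1.082)
t=9.500: state=(1.520, 1.133)
t=9.860: state=(1.493, 1.168)
largest grid value and its neighbours: v(3.020)=1.93973, v(3.040)=1.93978, v(3.060)=1.93974
parabola through these three points peaks at t≈3.041 with v≈1.93978

max v = 1.940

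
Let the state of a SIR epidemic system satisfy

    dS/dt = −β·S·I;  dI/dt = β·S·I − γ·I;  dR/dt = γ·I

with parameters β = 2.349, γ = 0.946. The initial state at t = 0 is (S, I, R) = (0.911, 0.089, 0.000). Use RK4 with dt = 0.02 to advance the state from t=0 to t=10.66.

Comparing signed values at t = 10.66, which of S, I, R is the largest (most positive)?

t=0.000: state=(0.911, 0.089, 0.000)
step 1 (dt=0.02): k1=(-0.190, 0.106, 0.084), k2=(-0.192, 0.107, 0.085), k3=(-0.192, 0.107, 0.085), k4=(-0.194, 0.108, 0.086); state += dt/6·(k1+2k2+2k3+k4)
t=0.020: state=(0.907, 0.091, 0.002)
t=0.040: state=(0.903, 0.093, 0.003)
t=0.060: state=(0.899, 0.096, 0.005)
continuing one RK4 step at a time; state shown every 25 steps (Δt=0.5):
t=0.500: state=(0.792, 0.151, 0.056)
t=1.000: state=(0.637, 0.219, 0.144)
t=1.500: state=(0.478, 0.262, 0.259)
t=2.000: state=(0.350, 0.265, 0.386)
t=2.500: state=(0.260, 0.235, 0.505)
t=3.000: state=(0.202, 0.192, 0.606)
t=3.500: state=(0.166, 0.148, 0.686)
t=4.000: state=(0.143, 0.110, 0.747)
t=4.500: state=(0.128, 0.081, 0.792)
t=5.000: state=(0.118, 0.058, 0.824)
t=5.500: state=(0.111, 0.041, 0.848)
t=6.000: state=(0.107, 0.029, 0.864)
t=6.500: state=(0.104, 0.021, 0.876)
t=7.000: state=(0.101, 0.014, 0.884)
t=7.500: state=(0.100, 0.010, 0.890)
t=8.000: state=(0.099, 0.007, 0.894)
t=8.500: state=(0.098, 0.005, 0.897)
t=9.000: state=(0.098, 0.003, 0.899)
t=9.500: state=(0.097, 0.002, 0.900)
t=10.000: state=(0.097, 0.002, 0.901)
t=10.500: state=(0.097, 0.001, 0.902)
t=10.660: state=(0.097, 0.001, 0.902)
compare at T: S=0.097, I=0.001, R=0.902

largest component: R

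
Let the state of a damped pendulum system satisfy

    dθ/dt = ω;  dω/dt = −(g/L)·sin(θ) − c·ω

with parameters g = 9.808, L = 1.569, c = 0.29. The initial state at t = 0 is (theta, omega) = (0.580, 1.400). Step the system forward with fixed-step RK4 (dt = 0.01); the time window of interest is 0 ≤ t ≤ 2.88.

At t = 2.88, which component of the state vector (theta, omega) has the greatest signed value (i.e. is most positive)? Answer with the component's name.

largest component: theta

t=0.000: state=(0.580, 1.400)
step 1 (dt=0.01): k1=(1.400, -3.832), k2=(1.381, -3.863), k3=(1.381, -3.862), k4=(1.361, -3.892); state += dt/6·(k1+2k2+2k3+k4)
t=0.010: state=(0.594, 1.361)
t=0.020: state=(0.607, 1.322)
t=0.030: state=(0.620, 1.282)
continuing one RK4 step at a time; state shown every 10 steps (Δt=0.1):
t=0.100: state=(0.700, 0.990)
t=0.200: state=(0.777, 0.546)
t=0.300: state=(0.809, 0.090)
t=0.400: state=(0.795, -0.357)
t=0.500: state=(0.738, -0.776)
t=0.600: state=(0.642, -1.147)
t=0.700: state=(0.511, -1.451)
t=0.800: state=(0.354, -1.668)
t=0.900: state=(0.181, -1.784)
t=1.000: state=(0.001, -1.788)
t=1.100: state=(-0.173, -1.683)
t=1.200: state=(-0.332, -1.480)
t=1.300: state=(-0.467, -1.197)
t=1.400: state=(-0.570, -0.856)
t=1.500: state=(-0.637, -0.480)
t=1.600: state=(-0.665, -0.092)
t=1.700: state=(-0.655, 0.290)
t=1.800: state=(-0.608, 0.647)
t=1.900: state=(-0.527, 0.961)
t=2.000: state=(-0.418, 1.215)
t=2.100: state=(-0.287, 1.393)
t=2.200: state=(-0.142, 1.485)
t=2.300: state=(0.007, 1.484)
t=2.400: state=(0.152, 1.392)
t=2.500: state=(0.283, 1.218)
t=2.600: state=(0.393, 0.978)
t=2.700: state=(0.477, 0.689)
t=2.800: state=(0.530, 0.371)
t=2.880: state=(0.549, 0.108)
compare at T: theta=0.549, omega=0.108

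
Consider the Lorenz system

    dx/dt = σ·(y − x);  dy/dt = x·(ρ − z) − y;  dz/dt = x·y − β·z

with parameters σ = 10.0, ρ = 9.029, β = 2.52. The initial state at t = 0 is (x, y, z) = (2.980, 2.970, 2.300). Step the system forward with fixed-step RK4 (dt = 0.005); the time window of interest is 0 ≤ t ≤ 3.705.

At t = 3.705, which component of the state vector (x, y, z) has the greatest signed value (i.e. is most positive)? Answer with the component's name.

largest component: z

t=0.000: state=(2.980, 2.970, 2.300)
step 1 (dt=0.005): k1=(-0.100, 17.082, 3.055), k2=(0.330, 17.015, 3.162), k3=(0.317, 17.022, 3.164), k4=(0.735, 16.961, 3.273); state += dt/6·(k1+2k2+2k3+k4)
t=0.005: state=(2.982, 3.055, 2.316)
t=0.010: state=(2.987, 3.140, 2.333)
t=0.015: state=(2.997, 3.224, 2.351)
continuing one RK4 step at a time; state shown every 40 steps (Δt=0.2):
t=0.200: state=(4.916, 6.411, 4.356)
t=0.400: state=(7.099, 7.180, 10.000)
t=0.600: state=(4.964, 3.386, 11.133)
t=0.800: state=(2.780, 2.261, 8.194)
t=1.000: state=(2.583, 2.821, 5.944)
t=1.200: state=(3.558, 4.270, 5.297)
t=1.400: state=(5.172, 5.932, 6.871)
t=1.600: state=(5.815, 5.570, 9.491)
t=1.800: state=(4.587, 3.852, 9.538)
t=2.000: state=(3.574, 3.348, 7.919)
t=2.200: state=(3.635, 3.886, 6.768)
t=2.400: state=(4.404, 4.861, 6.882)
t=2.600: state=(5.139, 5.326, 8.125)
t=2.800: state=(4.990, 4.691, 8.986)
t=3.000: state=(4.300, 3.998, 8.530)
t=3.200: state=(3.984, 3.978, 7.673)
t=3.400: state=(4.222, 4.437, 7.329)
t=3.600: state=(4.680, 4.877, 7.735)
t=3.705: state=(4.833, 4.918, 8.098)
compare at T: x=4.833, y=4.918, z=8.098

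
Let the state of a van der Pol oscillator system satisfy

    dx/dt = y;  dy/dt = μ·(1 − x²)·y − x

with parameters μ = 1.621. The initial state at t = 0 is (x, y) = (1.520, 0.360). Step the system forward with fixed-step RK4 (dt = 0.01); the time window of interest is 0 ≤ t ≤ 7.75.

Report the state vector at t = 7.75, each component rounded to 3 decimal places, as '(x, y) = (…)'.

(x, y) = (1.555, -0.553)

t=0.000: state=(1.520, 0.360)
step 1 (dt=0.01): k1=(0.360, -2.285), k2=(0.349, -2.265), k3=(0.349, -2.265), k4=(0.337, -2.246); state += dt/6·(k1+2k2+2k3+k4)
t=0.010: state=(1.523, 0.337)
t=0.020: state=(1.527, 0.315)
t=0.030: state=(1.530, 0.293)
continuing one RK4 step at a time; state shown every 50 steps (Δt=0.5):
t=0.500: state=(1.491, -0.348)
t=1.000: state=(1.233, -0.675)
t=1.500: state=(0.790, -1.163)
t=2.000: state=(-0.070, -2.498)
t=2.500: state=(-1.573, -2.424)
t=3.000: state=(-2.006, 0.081)
t=3.500: state=(-1.860, 0.404)
t=4.000: state=(-1.630, 0.515)
t=4.500: state=(-1.335, 0.684)
t=5.000: state=(-0.913, 1.064)
t=5.500: state=(-0.154, 2.174)
t=6.000: state=(1.329, 3.038)
t=6.500: state=(2.014, 0.099)
t=7.000: state=(1.903, -0.378)
t=7.500: state=(1.685, -0.491)
t=7.750: state=(1.555, -0.553)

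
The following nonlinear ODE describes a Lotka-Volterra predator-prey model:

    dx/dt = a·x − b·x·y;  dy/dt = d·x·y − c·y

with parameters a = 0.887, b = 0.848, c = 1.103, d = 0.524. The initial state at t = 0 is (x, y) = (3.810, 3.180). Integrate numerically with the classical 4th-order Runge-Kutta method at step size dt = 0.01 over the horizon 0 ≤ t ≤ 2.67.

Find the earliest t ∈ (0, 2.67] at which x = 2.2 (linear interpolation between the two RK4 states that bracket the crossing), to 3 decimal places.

t = 0.270

t=0.000: state=(3.810, 3.180)
step 1 (dt=0.01): k1=(-6.895, 2.841), k2=(-6.878, 2.796), k3=(-6.877, 2.796), k4=(-6.859, 2.751); state += dt/6·(k1+2k2+2k3+k4)
t=0.010: state=(3.741, 3.208)
t=0.020: state=(3.673, 3.235)
t=0.030: state=(3.605, 3.261)
continuing one RK4 step at a time; state shown every 10 steps (Δt=0.1):
t=0.100: state=(3.145, 3.416)
t=0.200: state=(2.556, 3.551)
t=0.270: state=(2.200, 3.586)
next step: t=0.280: state=(2.153, 3.588) — x has crossed 2.2
linear interpolation between t=0.270 (2.20017) and t=0.280 (2.15326) → t≈0.270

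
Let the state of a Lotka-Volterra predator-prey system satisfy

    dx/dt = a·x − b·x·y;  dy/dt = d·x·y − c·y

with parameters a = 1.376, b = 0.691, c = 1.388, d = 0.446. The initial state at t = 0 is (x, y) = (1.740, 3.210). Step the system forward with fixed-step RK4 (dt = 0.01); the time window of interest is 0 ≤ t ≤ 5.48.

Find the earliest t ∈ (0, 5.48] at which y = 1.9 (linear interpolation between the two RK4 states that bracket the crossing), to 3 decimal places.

t=0.000: state=(1.740, 3.210)
step 1 (dt=0.01): k1=(-1.465, -1.964), k2=(-1.447, -1.969), k3=(-1.447, -1.969), k4=(-1.430, -1.973); state += dt/6·(k1+2k2+2k3+k4)
t=0.010: state=(1.726, 3.190)
t=0.020: state=(1.711, 3.171)
t=0.030: state=(1.698, 3.151)
continuing one RK4 step at a time; state shown every 20 steps (Δt=0.2):
t=0.200: state=(1.511, 2.809)
t=0.400: state=(1.387, 2.420)
t=0.600: state=(1.340, 2.070)
t=0.700: state=(1.340, 1.912)
next step: t=0.710: state=(1.341, 1.897) — y has crossed 1.9
linear interpolation between t=0.700 (1.91222) and t=0.710 (1.89717) → t≈0.708

t = 0.708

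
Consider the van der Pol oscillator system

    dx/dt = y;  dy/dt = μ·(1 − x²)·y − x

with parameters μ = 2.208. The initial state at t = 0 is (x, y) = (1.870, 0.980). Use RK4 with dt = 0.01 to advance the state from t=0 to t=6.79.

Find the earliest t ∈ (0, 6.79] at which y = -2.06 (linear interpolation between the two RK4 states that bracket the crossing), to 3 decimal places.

t = 2.999

t=0.000: state=(1.870, 0.980)
step 1 (dt=0.01): k1=(0.980, -7.273), k2=(0.944, -7.116), k3=(0.944, -7.118), k4=(0.909, -6.961); state += dt/6·(k1+2k2+2k3+k4)
t=0.010: state=(1.879, 0.909)
t=0.020: state=(1.888, 0.841)
t=0.030: state=(1.896, 0.776)
continuing one RK4 step at a time; state shown every 25 steps (Δt=0.25):
t=0.250: state=(1.960, -0.032)
t=0.500: state=(1.917, -0.257)
t=0.750: state=(1.844, -0.318)
t=1.000: state=(1.760, -0.352)
t=1.250: state=(1.668, -0.386)
t=1.500: state=(1.566, -0.428)
t=1.750: state=(1.452, -0.485)
t=2.000: state=(1.322, -0.565)
t=2.250: state=(1.166, -0.688)
t=2.500: state=(0.971, -0.894)
t=2.750: state=(0.705, -1.277)
t=2.990: state=(0.319, -2.021)
next step: t=3.000: state=(0.299, -2.064) — y has crossed -2.06
linear interpolation between t=2.990 (-2.02057) and t=3.000 (-2.06444) → t≈2.999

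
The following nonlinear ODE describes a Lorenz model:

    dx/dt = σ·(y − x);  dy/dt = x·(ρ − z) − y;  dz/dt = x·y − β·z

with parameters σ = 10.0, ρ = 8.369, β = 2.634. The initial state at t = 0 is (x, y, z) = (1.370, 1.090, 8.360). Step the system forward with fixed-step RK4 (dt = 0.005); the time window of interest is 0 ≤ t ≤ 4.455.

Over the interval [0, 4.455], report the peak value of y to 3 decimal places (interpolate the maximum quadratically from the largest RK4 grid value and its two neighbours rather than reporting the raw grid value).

max y = 6.824

t=0.000: state=(1.370, 1.090, 8.360)
step 1 (dt=0.005): k1=(-2.800, -1.078, -20.527), k2=(-2.757, -1.005, -20.403), k3=(-2.756, -1.006, -20.404), k4=(-2.712, -0.934, -20.280); state += dt/6·(k1+2k2+2k3+k4)
t=0.005: state=(1.356, 1.085, 8.258)
t=0.010: state=(1.343, 1.081, 8.157)
t=0.015: state=(1.330, 1.077, 8.058)
continuing one RK4 step at a time; state shown every 40 steps (Δt=0.2):
t=0.200: state=(1.191, 1.282, 5.150)
t=0.400: state=(1.702, 2.134, 3.417)
t=0.600: state=(3.024, 3.940, 3.148)
t=0.800: state=(5.244, 6.390, 5.389)
t=1.000: state=(6.352, 6.035, 9.428)
t=1.200: state=(4.524, 3.443, 9.498)
t=1.400: state=(3.092, 2.779, 7.266)
t=1.600: state=(3.100, 3.368, 5.704)
t=1.800: state=(3.999, 4.583, 5.582)
t=2.000: state=(5.106, 5.511, 7.037)
t=2.200: state=(5.228, 4.939, 8.534)
t=2.400: state=(4.349, 3.897, 8.265)
t=2.600: state=(3.768, 3.665, 7.167)
t=2.800: state=(3.898, 4.105, 6.509)
t=3.000: state=(4.440, 4.727, 6.743)
t=3.200: state=(4.836, 4.903, 7.544)
t=3.400: state=(4.679, 4.487, 7.963)
t=3.600: state=(4.269, 4.098, 7.644)
t=3.800: state=(4.099, 4.105, 7.137)
t=4.000: state=(4.256, 4.387, 6.964)
t=4.200: state=(4.520, 4.627, 7.218)
t=4.400: state=(4.609, 4.585, 7.566)
t=4.455: state=(4.587, 4.531, 7.619)
largest grid value and its neighbours: y(0.880)=6.82114, y(0.885)=6.82377, y(0.890)=6.82320
parabola through these three points peaks at t≈0.887 with y≈6.82394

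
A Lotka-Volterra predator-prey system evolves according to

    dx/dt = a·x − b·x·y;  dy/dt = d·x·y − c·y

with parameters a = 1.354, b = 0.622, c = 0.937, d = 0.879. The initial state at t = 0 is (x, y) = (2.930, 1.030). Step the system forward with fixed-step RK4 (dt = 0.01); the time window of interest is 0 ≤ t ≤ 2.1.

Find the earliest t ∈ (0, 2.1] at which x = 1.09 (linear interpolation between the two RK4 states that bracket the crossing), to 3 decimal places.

t=0.000: state=(2.930, 1.030)
step 1 (dt=0.01): k1=(2.090, 1.688), k2=(2.082, 1.711), k3=(2.082, 1.711), k4=(2.074, 1.735); state += dt/6·(k1+2k2+2k3+k4)
t=0.010: state=(2.951, 1.047)
t=0.020: state=(2.971, 1.065)
t=0.030: state=(2.992, 1.083)
continuing one RK4 step at a time; state shown every 10 steps (Δt=0.1):
t=0.100: state=(3.129, 1.224)
t=0.200: state=(3.295, 1.479)
t=0.300: state=(3.407, 1.809)
t=0.400: state=(3.443, 2.227)
t=0.500: state=(3.379, 2.739)
t=0.600: state=(3.205, 3.333)
t=0.700: state=(2.924, 3.976)
t=0.800: state=(2.563, 4.610)
t=0.900: state=(2.164, 5.167)
t=1.000: state=(1.771, 5.592)
t=1.100: state=(1.420, 5.856)
t=1.200: state=(1.125, 5.961)
t=1.210: state=(1.098, 5.963)
next step: t=1.220: state=(1.073, 5.964) — x has crossed 1.09
linear interpolation between t=1.210 (1.09843) and t=1.220 (1.07286) → t≈1.213

t = 1.213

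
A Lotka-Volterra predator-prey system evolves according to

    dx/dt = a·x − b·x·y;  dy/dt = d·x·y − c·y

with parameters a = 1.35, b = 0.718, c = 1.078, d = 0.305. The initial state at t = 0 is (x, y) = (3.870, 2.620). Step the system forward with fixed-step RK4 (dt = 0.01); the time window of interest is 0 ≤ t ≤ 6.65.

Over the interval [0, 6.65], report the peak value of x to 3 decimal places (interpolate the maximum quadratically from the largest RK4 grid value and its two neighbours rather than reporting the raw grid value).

max x = 5.159

t=0.000: state=(3.870, 2.620)
step 1 (dt=0.01): k1=(-2.056, 0.268), k2=(-2.054, 0.260), k3=(-2.054, 0.260), k4=(-2.052, 0.252); state += dt/6·(k1+2k2+2k3+k4)
t=0.010: state=(3.849, 2.623)
t=0.020: state=(3.829, 2.625)
t=0.030: state=(3.809, 2.627)
continuing one RK4 step at a time; state shown every 25 steps (Δt=0.25):
t=0.250: state=(3.379, 2.637)
t=0.500: state=(2.965, 2.564)
t=0.750: state=(2.654, 2.424)
t=1.000: state=(2.445, 2.247)
t=1.250: state=(2.328, 2.058)
t=1.500: state=(2.293, 1.874)
t=1.750: state=(2.331, 1.706)
t=2.000: state=(2.437, 1.562)
t=2.250: state=(2.609, 1.446)
t=2.500: state=(2.844, 1.359)
t=2.750: state=(3.140, 1.303)
t=3.000: state=(3.491, 1.281)
t=3.250: state=(3.885, 1.296)
t=3.500: state=(4.295, 1.352)
t=3.750: state=(4.683, 1.455)
t=4.000: state=(4.989, 1.608)
t=4.250: state=(5.149, 1.809)
t=4.500: state=(5.107, 2.046)
t=4.750: state=(4.850, 2.287)
t=5.000: state=(4.423, 2.490)
t=5.250: state=(3.916, 2.614)
t=5.500: state=(3.420, 2.639)
t=5.750: state=(2.998, 2.573)
t=6.000: state=(2.677, 2.438)
t=6.250: state=(2.459, 2.264)
t=6.500: state=(2.335, 2.075)
t=6.650: state=(2.300, 1.962)
largest grid value and its neighbours: x(4.320)=5.15909, x(4.330)=5.15919, x(4.340)=5.15894
parabola through these three points peaks at t≈4.328 with x≈5.15920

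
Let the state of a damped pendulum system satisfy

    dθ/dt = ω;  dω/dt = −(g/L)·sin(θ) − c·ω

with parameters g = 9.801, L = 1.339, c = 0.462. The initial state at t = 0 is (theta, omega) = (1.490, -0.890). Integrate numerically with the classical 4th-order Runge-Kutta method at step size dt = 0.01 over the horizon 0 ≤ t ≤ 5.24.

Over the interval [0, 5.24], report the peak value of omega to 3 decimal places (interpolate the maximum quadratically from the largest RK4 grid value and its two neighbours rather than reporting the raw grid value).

t=0.000: state=(1.490, -0.890)
step 1 (dt=0.01): k1=(-0.890, -6.885), k2=(-0.924, -6.866), k3=(-0.924, -6.866), k4=(-0.959, -6.847); state += dt/6·(k1+2k2+2k3+k4)
t=0.010: state=(1.481, -0.959)
t=0.020: state=(1.471, -1.027)
t=0.030: state=(1.460, -1.095)
continuing one RK4 step at a time; state shown every 20 steps (Δt=0.2):
t=0.200: state=(1.180, -2.172)
t=0.400: state=(0.646, -3.082)
t=0.600: state=(-0.002, -3.242)
t=0.800: state=(-0.592, -2.531)
t=1.000: state=(-0.980, -1.301)
t=1.200: state=(-1.106, 0.037)
t=1.400: state=(-0.973, 1.251)
t=1.600: state=(-0.626, 2.151)
t=1.800: state=(-0.151, 2.488)
t=2.000: state=(0.322, 2.136)
t=2.200: state=(0.669, 1.265)
t=2.400: state=(0.815, 0.190)
t=2.600: state=(0.749, -0.828)
t=2.800: state=(0.501, -1.583)
t=3.000: state=(0.146, -1.889)
t=3.200: state=(-0.218, -1.662)
t=3.400: state=(-0.491, -1.015)
t=3.600: state=(-0.611, -0.176)
t=3.800: state=(-0.564, 0.630)
t=4.000: state=(-0.374, 1.216)
t=4.200: state=(-0.102, 1.439)
t=4.400: state=(0.174, 1.254)
t=4.600: state=(0.378, 0.749)
t=4.800: state=(0.464, 0.097)
t=5.000: state=(0.420, -0.522)
t=5.200: state=(0.268, -0.954)
t=5.240: state=(0.228, -1.008)
largest grid value and its neighbours: omega(1.790)=2.48745, omega(1.800)=2.48785, omega(1.810)=2.48646
parabola through these three points peaks at t≈1.797 with omega≈2.48792

max omega = 2.488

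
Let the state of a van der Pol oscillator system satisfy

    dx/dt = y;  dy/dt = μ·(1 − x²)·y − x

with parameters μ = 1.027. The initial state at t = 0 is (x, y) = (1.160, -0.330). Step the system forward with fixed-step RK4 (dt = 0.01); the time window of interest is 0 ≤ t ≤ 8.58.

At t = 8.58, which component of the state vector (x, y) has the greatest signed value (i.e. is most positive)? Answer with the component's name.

t=0.000: state=(1.160, -0.330)
step 1 (dt=0.01): k1=(-0.330, -1.043), k2=(-0.335, -1.041), k3=(-0.335, -1.041), k4=(-0.340, -1.039); state += dt/6·(k1+2k2+2k3+k4)
t=0.010: state=(1.157, -0.340)
t=0.020: state=(1.153, -0.351)
t=0.030: state=(1.150, -0.361)
continuing one RK4 step at a time; state shown every 50 steps (Δt=0.5):
t=0.500: state=(0.869, -0.837)
t=1.000: state=(0.294, -1.516)
t=1.500: state=(-0.685, -2.323)
t=2.000: state=(-1.677, -1.223)
t=2.500: state=(-1.885, 0.162)
t=3.000: state=(-1.678, 0.597)
t=3.500: state=(-1.310, 0.881)
t=4.000: state=(-0.766, 1.353)
t=4.500: state=(0.125, 2.293)
t=5.000: state=(1.400, 2.284)
t=5.500: state=(1.995, 0.224)
t=6.000: state=(1.892, -0.469)
t=6.500: state=(1.592, -0.716)
t=7.000: state=(1.167, -1.011)
t=7.500: state=(0.532, -1.608)
t=8.000: state=(-0.525, -2.616)
t=8.500: state=(-1.720, -1.567)
t=8.580: state=(-1.830, -1.182)
compare at T: x=-1.830, y=-1.182

largest component: y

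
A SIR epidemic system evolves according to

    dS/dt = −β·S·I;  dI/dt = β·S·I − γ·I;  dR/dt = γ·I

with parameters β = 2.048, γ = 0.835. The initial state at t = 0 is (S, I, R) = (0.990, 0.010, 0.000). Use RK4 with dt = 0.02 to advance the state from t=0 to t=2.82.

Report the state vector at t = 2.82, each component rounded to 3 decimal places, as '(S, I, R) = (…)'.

t=0.000: state=(0.990, 0.010, 0.000)
step 1 (dt=0.02): k1=(-0.020, 0.012, 0.008), k2=(-0.021, 0.012, 0.008), k3=(-0.021, 0.012, 0.008), k4=(-0.021, 0.012, 0.009); state += dt/6·(k1+2k2+2k3+k4)
t=0.020: state=(0.990, 0.010, 0.000)
t=0.040: state=(0.989, 0.010, 0.000)
t=0.060: state=(0.989, 0.011, 0.001)
continuing one RK4 step at a time; state shown every 5 steps (Δt=0.1):
t=0.100: state=(0.988, 0.011, 0.001)
t=0.200: state=(0.985, 0.013, 0.002)
t=0.300: state=(0.983, 0.014, 0.003)
t=0.400: state=(0.980, 0.016, 0.004)
t=0.500: state=(0.976, 0.018, 0.006)
t=0.600: state=(0.972, 0.020, 0.007)
t=0.700: state=(0.968, 0.023, 0.009)
t=0.800: state=(0.963, 0.025, 0.011)
t=0.900: state=(0.958, 0.029, 0.013)
t=1.000: state=(0.952, 0.032, 0.016)
t=1.100: state=(0.946, 0.036, 0.019)
t=1.200: state=(0.938, 0.040, 0.022)
t=1.300: state=(0.930, 0.044, 0.025)
t=1.400: state=(0.921, 0.049, 0.029)
t=1.500: state=(0.912, 0.055, 0.034)
t=1.600: state=(0.901, 0.061, 0.038)
t=1.700: state=(0.889, 0.067, 0.044)
t=1.800: state=(0.877, 0.074, 0.050)
t=1.900: state=(0.863, 0.081, 0.056)
t=2.000: state=(0.848, 0.089, 0.063)
t=2.100: state=(0.832, 0.097, 0.071)
t=2.200: state=(0.815, 0.106, 0.079)
t=2.300: state=(0.797, 0.115, 0.089)
t=2.400: state=(0.777, 0.124, 0.099)
t=2.500: state=(0.757, 0.134, 0.109)
t=2.600: state=(0.736, 0.143, 0.121)
t=2.700: state=(0.714, 0.153, 0.133)
t=2.800: state=(0.691, 0.162, 0.146)
t=2.820: state=(0.687, 0.164, 0.149)

(S, I, R) = (0.687, 0.164, 0.149)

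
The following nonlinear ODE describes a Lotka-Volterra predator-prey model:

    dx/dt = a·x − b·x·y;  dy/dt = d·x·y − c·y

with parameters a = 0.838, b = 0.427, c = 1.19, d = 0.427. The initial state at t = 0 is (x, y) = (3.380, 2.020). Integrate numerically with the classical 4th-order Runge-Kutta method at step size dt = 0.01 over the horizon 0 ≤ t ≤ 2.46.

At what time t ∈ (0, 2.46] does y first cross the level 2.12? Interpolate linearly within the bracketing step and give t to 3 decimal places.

t = 0.195

t=0.000: state=(3.380, 2.020)
step 1 (dt=0.01): k1=(-0.083, 0.512), k2=(-0.087, 0.512), k3=(-0.087, 0.512), k4=(-0.090, 0.512); state += dt/6·(k1+2k2+2k3+k4)
t=0.010: state=(3.379, 2.025)
t=0.020: state=(3.378, 2.030)
t=0.030: state=(3.377, 2.035)
continuing one RK4 step at a time; state shown every 10 steps (Δt=0.1):
t=0.100: state=(3.368, 2.071)
t=0.190: state=(3.351, 2.117)
next step: t=0.200: state=(3.349, 2.123) — y has crossed 2.12
linear interpolation between t=0.190 (2.11746) and t=0.200 (2.12256) → t≈0.195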